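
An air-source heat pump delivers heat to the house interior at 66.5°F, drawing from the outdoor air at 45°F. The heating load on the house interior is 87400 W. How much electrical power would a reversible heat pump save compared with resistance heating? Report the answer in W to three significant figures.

In absolute terms T_C = 280.37 K and T_H = 292.32 K, so ΔT = 11.94 K.
COP_Carnot = T_H/ΔT = 292.32/11.94 = 24.47.
Resistance heating needs Ẇ_res = Q̇_H = 87400 W; the reversible heat pump needs only Ẇ_hp = Q̇_H/COP = 3571 W.
Saving = 87400 − 3571 = 83830 W.

83800 W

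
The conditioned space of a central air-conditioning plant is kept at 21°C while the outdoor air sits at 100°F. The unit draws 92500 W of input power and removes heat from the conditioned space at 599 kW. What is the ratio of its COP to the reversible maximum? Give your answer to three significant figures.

Converting, Q̇_C = 599.0 kW = 599000 W, so COP_actual = Q̇_C/Ẇ = 599000/92500 = 6.476.
In absolute terms T_C = 294.15 K and T_H = 310.93 K, so ΔT = 16.78 K.
COP_Carnot = T_C/ΔT = 294.15/16.78 = 17.53.
η_II = COP_actual/COP_Carnot = 6.476/17.53 = 0.3694.

0.369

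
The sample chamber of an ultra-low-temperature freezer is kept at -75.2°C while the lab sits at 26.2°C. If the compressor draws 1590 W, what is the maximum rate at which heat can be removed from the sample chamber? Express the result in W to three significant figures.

3100 W

In absolute terms T_C = 197.95 K and T_H = 299.35 K, so ΔT = 101.4 K.
COP_Carnot = T_C/ΔT = 197.95/101.4 = 1.952.
Q̇_max = COP_Carnot × Ẇ = 1.952 × 1590 W = 3104 W.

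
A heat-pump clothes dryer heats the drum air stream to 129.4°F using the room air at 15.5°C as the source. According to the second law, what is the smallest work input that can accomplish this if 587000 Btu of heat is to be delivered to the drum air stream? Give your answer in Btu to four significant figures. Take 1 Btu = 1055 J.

69260 Btu

In absolute terms T_C = 288.65 K and T_H = 327.26 K, so ΔT = 38.61 K.
The reversible limit is COP_HP = T_H/ΔT = 8.476, so W_min = Q_H/COP = Q_H·ΔT/T_H.
W_min = 587000 × 38.61/327.26 = 69260 Btu.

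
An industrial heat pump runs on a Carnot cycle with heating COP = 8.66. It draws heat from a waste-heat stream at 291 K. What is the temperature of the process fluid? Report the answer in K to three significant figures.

COP_HP = T_H/(T_H − T_C) rearranges to T_H = COP·T_C/(COP − 1).
With T_C = 291.00 K, T_H = 8.66 × 291.00/7.660 = 328.99 K.

329 K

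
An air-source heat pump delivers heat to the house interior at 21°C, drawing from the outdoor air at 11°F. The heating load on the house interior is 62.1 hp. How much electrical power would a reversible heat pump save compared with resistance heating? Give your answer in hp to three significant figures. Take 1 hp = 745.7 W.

55.2 hp

In absolute terms T_C = 261.48 K and T_H = 294.15 K, so ΔT = 32.67 K.
COP_Carnot = T_H/ΔT = 294.15/32.67 = 9.005.
Resistance heating needs Ẇ_res = Q̇_H = 62.10 hp; the reversible heat pump needs only Ẇ_hp = Q̇_H/COP = 6.896 hp.
Saving = 62.10 − 6.896 = 55.20 hp.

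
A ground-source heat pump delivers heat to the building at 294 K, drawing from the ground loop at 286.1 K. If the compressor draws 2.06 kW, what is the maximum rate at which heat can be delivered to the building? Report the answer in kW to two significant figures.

The reservoir spacing is ΔT = 294 − 286.1 = 7.900 K.
COP_Carnot = T_H/ΔT = 294.00/7.900 = 37.22.
Q̇_max = COP_Carnot × Ẇ = 37.22 × 2.060 kW = 76.66 kW.

77 kW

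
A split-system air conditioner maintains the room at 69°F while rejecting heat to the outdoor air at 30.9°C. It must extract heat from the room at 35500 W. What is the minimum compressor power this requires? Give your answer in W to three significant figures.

1250 W

In absolute terms T_C = 293.71 K and T_H = 304.05 K, so ΔT = 10.34 K.
COP_Carnot = T_C/ΔT = 293.71/10.34 = 28.39.
Ẇ_min = Q̇/COP_Carnot = 35500/28.39 = 1250 W.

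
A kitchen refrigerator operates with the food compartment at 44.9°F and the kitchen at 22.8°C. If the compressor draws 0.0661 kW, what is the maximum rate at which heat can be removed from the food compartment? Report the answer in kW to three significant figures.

In absolute terms T_C = 280.32 K and T_H = 295.95 K, so ΔT = 15.63 K.
COP_Carnot = T_C/ΔT = 280.32/15.63 = 17.93.
Q̇_max = COP_Carnot × Ẇ = 17.93 × 0.06610 kW = 1.185 kW.

1.19 kW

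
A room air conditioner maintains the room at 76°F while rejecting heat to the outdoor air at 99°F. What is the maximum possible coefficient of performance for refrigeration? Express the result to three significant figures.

23.3

In absolute terms T_C = 297.59 K and T_H = 310.37 K, so ΔT = 12.78 K.
For a reversible cycle, COP_Carnot = T_C/ΔT = 297.59/12.78 = 23.29.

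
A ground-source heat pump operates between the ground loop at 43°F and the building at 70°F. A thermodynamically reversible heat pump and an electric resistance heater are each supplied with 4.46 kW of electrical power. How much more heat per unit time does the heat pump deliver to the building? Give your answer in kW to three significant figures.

In absolute terms T_C = 279.26 K and T_H = 294.26 K, so ΔT = 15.00 K.
COP_Carnot = T_H/ΔT = 294.26/15.00 = 19.62.
The heat pump delivers Q̇_H = COP × Ẇ = 87.49 kW; the resistance heater delivers Ẇ = 4.460 kW.
Extra = (COP − 1)·Ẇ = 83.03 kW.

83.0 kW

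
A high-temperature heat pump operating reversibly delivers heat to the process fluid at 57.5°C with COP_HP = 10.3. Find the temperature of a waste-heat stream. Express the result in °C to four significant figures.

25.40 °C

COP_HP = T_H/(T_H − T_C) gives T_H − T_C = T_H/COP.
With T_H = 330.65 K, T_C = 330.65 × (1 − 1/10.3) = 298.55 K.
Converting, 298.55 K = 25.40°C.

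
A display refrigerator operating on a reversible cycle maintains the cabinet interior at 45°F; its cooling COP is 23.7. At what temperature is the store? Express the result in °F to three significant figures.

COP_R = T_C/(T_H − T_C) gives T_H − T_C = T_C/COP.
With T_C = 280.37 K, T_H = 280.37 × (1 + 1/23.7) = 292.20 K.
Converting, 292.20 K = 66.29°F.

66.3 °F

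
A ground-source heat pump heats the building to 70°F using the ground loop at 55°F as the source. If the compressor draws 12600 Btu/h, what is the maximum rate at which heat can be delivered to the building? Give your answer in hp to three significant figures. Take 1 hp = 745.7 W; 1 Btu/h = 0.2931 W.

175 hp

In absolute terms T_C = 285.93 K and T_H = 294.26 K, so ΔT = 8.333 K.
COP_Carnot = T_H/ΔT = 294.26/8.333 = 35.31.
Q̇_max = COP_Carnot × Ẇ = 35.31 × 12600 Btu/h = 444900 Btu/h = 174.9 hp.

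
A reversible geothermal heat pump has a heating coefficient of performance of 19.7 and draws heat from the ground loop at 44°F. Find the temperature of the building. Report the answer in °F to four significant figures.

70.93 °F

COP_HP = T_H/(T_H − T_C) rearranges to T_H = COP·T_C/(COP − 1).
With T_C = 279.82 K, T_H = 19.7 × 279.82/18.70 = 294.78 K.
Converting, 294.78 K = 70.93°F.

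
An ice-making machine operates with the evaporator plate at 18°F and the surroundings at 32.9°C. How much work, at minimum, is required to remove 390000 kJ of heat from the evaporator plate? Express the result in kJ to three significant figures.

In absolute terms T_C = 265.37 K and T_H = 306.05 K, so ΔT = 40.68 K.
The reversible limit is COP_R = T_C/ΔT = 6.524, so W_min = Q_C/COP = Q_C·ΔT/T_C.
W_min = 390000 × 40.68/265.37 = 59780 kJ.

59800 kJ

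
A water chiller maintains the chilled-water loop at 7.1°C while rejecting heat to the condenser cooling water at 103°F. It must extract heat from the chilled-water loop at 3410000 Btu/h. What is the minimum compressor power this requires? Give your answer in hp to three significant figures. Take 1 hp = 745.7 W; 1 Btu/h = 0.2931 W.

155 hp

In absolute terms T_C = 280.25 K and T_H = 312.59 K, so ΔT = 32.34 K.
COP_Carnot = T_C/ΔT = 280.25/32.34 = 8.665.
Ẇ_min = Q̇/COP_Carnot = 3410000/8.665 = 393600 Btu/h = 154.7 hp.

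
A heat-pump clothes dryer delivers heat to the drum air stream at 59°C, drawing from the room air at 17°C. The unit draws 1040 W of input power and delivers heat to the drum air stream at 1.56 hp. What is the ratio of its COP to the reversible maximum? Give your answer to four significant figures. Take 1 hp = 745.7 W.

0.1414

Converting, Q̇_H = 1.560 hp = 1163 W, so COP_actual = Q̇_H/Ẇ = 1163/1040 = 1.119.
In absolute terms T_C = 290.15 K and T_H = 332.15 K, so ΔT = 42.00 K.
COP_Carnot = T_H/ΔT = 332.15/42.00 = 7.908.
η_II = COP_actual/COP_Carnot = 1.119/7.908 = 0.1414.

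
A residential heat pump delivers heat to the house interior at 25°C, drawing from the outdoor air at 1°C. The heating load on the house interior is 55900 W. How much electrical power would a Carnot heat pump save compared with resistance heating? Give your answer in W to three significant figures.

In absolute terms T_C = 274.15 K and T_H = 298.15 K, so ΔT = 24.00 K.
COP_Carnot = T_H/ΔT = 298.15/24.00 = 12.42.
Resistance heating needs Ẇ_res = Q̇_H = 55900 W; the reversible heat pump needs only Ẇ_hp = Q̇_H/COP = 4500 W.
Saving = 55900 − 4500 = 51400 W.

51400 W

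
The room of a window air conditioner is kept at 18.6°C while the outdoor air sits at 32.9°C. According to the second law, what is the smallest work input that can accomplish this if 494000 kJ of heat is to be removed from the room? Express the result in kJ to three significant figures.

24200 kJ

In absolute terms T_C = 291.75 K and T_H = 306.05 K, so ΔT = 14.30 K.
The reversible limit is COP_R = T_C/ΔT = 20.40, so W_min = Q_C/COP = Q_C·ΔT/T_C.
W_min = 494000 × 14.30/291.75 = 24210 kJ.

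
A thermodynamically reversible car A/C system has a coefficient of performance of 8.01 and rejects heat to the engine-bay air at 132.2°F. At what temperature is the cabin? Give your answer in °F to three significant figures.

For a Carnot refrigerator COP_R = T_C/(T_H − T_C), so T_C = COP·T_H/(1 + COP).
With T_H = 328.82 K, T_C = 8.01 × 328.82/9.010 = 292.32 K.
Converting, 292.32 K = 66.51°F.

66.5 °F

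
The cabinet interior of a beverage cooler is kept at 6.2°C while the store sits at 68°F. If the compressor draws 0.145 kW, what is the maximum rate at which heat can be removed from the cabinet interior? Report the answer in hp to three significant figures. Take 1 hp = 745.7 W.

3.94 hp

In absolute terms T_C = 279.35 K and T_H = 293.15 K, so ΔT = 13.80 K.
COP_Carnot = T_C/ΔT = 279.35/13.80 = 20.24.
Q̇_max = COP_Carnot × Ẇ = 20.24 × 0.1450 kW = 2.935 kW = 3.936 hp.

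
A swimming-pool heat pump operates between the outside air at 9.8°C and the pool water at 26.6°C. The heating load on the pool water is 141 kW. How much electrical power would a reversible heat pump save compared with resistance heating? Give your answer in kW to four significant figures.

In absolute terms T_C = 282.95 K and T_H = 299.75 K, so ΔT = 16.80 K.
COP_Carnot = T_H/ΔT = 299.75/16.80 = 17.84.
Resistance heating needs Ẇ_res = Q̇_H = 141.0 kW; the reversible heat pump needs only Ẇ_hp = Q̇_H/COP = 7.903 kW.
Saving = 141.0 − 7.903 = 133.1 kW.

133.1 kW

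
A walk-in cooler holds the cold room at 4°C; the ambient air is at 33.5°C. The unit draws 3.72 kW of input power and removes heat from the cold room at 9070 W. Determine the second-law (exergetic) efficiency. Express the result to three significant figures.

Converting, Q̇_C = 9070 W = 9.070 kW, so COP_actual = Q̇_C/Ẇ = 9.070/3.720 = 2.438.
In absolute terms T_C = 277.15 K and T_H = 306.65 K, so ΔT = 29.50 K.
COP_Carnot = T_C/ΔT = 277.15/29.50 = 9.395.
η_II = COP_actual/COP_Carnot = 2.438/9.395 = 0.2595.

0.260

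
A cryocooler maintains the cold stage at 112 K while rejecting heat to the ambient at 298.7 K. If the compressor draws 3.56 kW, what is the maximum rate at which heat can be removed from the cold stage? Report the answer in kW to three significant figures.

2.14 kW

The reservoir spacing is ΔT = 298.7 − 112 = 186.7 K.
COP_Carnot = T_C/ΔT = 112.00/186.7 = 0.5999.
Q̇_max = COP_Carnot × Ẇ = 0.5999 × 3.560 kW = 2.136 kW.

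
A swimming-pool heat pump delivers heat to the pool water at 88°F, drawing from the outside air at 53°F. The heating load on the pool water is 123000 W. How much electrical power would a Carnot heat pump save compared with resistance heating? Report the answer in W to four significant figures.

115100 W

In absolute terms T_C = 284.82 K and T_H = 304.26 K, so ΔT = 19.44 K.
COP_Carnot = T_H/ΔT = 304.26/19.44 = 15.65.
Resistance heating needs Ẇ_res = Q̇_H = 123000 W; the reversible heat pump needs only Ẇ_hp = Q̇_H/COP = 7861 W.
Saving = 123000 − 7861 = 115100 W.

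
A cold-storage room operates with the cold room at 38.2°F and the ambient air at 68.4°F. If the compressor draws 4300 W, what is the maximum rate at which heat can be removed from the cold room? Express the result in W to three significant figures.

70900 W

In absolute terms T_C = 276.59 K and T_H = 293.37 K, so ΔT = 16.78 K.
COP_Carnot = T_C/ΔT = 276.59/16.78 = 16.49.
Q̇_max = COP_Carnot × Ẇ = 16.49 × 4300 W = 70890 W.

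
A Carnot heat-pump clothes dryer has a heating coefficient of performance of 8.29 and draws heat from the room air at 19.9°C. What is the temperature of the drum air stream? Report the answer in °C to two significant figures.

60 °C

COP_HP = T_H/(T_H − T_C) rearranges to T_H = COP·T_C/(COP − 1).
With T_C = 293.05 K, T_H = 8.29 × 293.05/7.290 = 333.25 K.
Converting, 333.25 K = 60.10°C.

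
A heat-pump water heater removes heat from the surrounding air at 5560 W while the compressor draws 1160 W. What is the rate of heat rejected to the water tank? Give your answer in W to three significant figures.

6720 W

For a cyclic device the first law requires Q̇_H = Q̇_C + Ẇ.
Q̇_H = Q̇_C + Ẇ = 6720 W.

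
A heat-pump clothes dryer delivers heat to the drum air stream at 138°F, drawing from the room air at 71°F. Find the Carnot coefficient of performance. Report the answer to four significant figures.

8.920

In absolute terms T_C = 294.82 K and T_H = 332.04 K, so ΔT = 37.22 K.
For a reversible cycle, COP_Carnot = T_H/ΔT = 332.04/37.22 = 8.920.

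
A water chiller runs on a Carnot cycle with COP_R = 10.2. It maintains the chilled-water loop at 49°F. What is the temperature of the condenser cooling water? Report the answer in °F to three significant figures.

COP_R = T_C/(T_H − T_C) gives T_H − T_C = T_C/COP.
With T_C = 282.59 K, T_H = 282.59 × (1 + 1/10.2) = 310.30 K.
Converting, 310.30 K = 98.87°F.

98.9 °F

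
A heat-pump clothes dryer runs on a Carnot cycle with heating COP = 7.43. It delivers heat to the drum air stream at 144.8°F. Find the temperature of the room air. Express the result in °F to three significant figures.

63.4 °F

COP_HP = T_H/(T_H − T_C) gives T_H − T_C = T_H/COP.
With T_H = 335.82 K, T_C = 335.82 × (1 − 1/7.43) = 290.62 K.
Converting, 290.62 K = 63.44°F.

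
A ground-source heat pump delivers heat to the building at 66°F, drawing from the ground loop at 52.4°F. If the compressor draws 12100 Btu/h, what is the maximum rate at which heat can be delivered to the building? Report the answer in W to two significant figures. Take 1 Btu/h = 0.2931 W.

In absolute terms T_C = 284.48 K and T_H = 292.04 K, so ΔT = 7.556 K.
COP_Carnot = T_H/ΔT = 292.04/7.556 = 38.65.
Q̇_max = COP_Carnot × Ẇ = 38.65 × 12100 Btu/h = 467700 Btu/h = 137100 W.

140000 W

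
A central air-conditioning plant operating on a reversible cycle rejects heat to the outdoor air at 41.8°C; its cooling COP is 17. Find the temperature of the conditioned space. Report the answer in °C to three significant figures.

24.3 °C

For a Carnot refrigerator COP_R = T_C/(T_H − T_C), so T_C = COP·T_H/(1 + COP).
With T_H = 314.95 K, T_C = 17 × 314.95/18.00 = 297.45 K.
Converting, 297.45 K = 24.30°C.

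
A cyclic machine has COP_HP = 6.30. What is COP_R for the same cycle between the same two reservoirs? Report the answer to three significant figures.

5.30

Since Q_H = Q_C + W for any cycle, COP_R = Q_C/W = Q_H/W − 1.
COP_R = 6.30 − 1 = 5.30.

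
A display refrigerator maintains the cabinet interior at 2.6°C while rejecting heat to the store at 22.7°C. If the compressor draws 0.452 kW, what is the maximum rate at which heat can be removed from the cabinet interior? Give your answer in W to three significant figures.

6200 W

In absolute terms T_C = 275.75 K and T_H = 295.85 K, so ΔT = 20.10 K.
COP_Carnot = T_C/ΔT = 275.75/20.10 = 13.72.
Q̇_max = COP_Carnot × Ẇ = 13.72 × 0.4520 kW = 6.201 kW = 6201 W.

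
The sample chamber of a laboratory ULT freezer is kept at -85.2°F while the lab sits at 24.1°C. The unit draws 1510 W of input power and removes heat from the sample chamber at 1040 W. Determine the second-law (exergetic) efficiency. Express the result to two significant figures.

COP_actual = Q̇_C/Ẇ = 1040/1510 = 0.6887.
In absolute terms T_C = 208.04 K and T_H = 297.25 K, so ΔT = 89.21 K.
COP_Carnot = T_C/ΔT = 208.04/89.21 = 2.332.
η_II = COP_actual/COP_Carnot = 0.6887/2.332 = 0.2953.

0.30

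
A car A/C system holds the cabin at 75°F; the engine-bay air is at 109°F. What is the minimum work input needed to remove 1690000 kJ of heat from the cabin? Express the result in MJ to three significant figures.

In absolute terms T_C = 297.04 K and T_H = 315.93 K, so ΔT = 18.89 K.
The reversible limit is COP_R = T_C/ΔT = 15.73, so W_min = Q_C/COP = Q_C·ΔT/T_C.
W_min = 1690000 × 18.89/297.04 = 107500 kJ = 107.5 MJ.

107 MJ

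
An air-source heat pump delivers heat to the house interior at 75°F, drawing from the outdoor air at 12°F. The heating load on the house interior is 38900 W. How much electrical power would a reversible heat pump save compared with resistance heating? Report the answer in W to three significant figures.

34300 W

In absolute terms T_C = 262.04 K and T_H = 297.04 K, so ΔT = 35.00 K.
COP_Carnot = T_H/ΔT = 297.04/35.00 = 8.487.
Resistance heating needs Ẇ_res = Q̇_H = 38900 W; the reversible heat pump needs only Ẇ_hp = Q̇_H/COP = 4584 W.
Saving = 38900 − 4584 = 34320 W.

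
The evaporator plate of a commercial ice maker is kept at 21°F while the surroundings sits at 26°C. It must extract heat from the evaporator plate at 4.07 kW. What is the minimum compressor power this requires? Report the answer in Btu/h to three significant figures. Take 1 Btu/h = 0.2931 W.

1670 Btu/h

In absolute terms T_C = 267.04 K and T_H = 299.15 K, so ΔT = 32.11 K.
COP_Carnot = T_C/ΔT = 267.04/32.11 = 8.316.
Ẇ_min = Q̇/COP_Carnot = 4.070/8.316 = 0.4894 kW = 1670 Btu/h.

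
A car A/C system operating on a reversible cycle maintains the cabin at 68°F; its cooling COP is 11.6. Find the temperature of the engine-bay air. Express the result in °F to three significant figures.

COP_R = T_C/(T_H − T_C) gives T_H − T_C = T_C/COP.
With T_C = 293.15 K, T_H = 293.15 × (1 + 1/11.6) = 318.42 K.
Converting, 318.42 K = 113.49°F.

113 °F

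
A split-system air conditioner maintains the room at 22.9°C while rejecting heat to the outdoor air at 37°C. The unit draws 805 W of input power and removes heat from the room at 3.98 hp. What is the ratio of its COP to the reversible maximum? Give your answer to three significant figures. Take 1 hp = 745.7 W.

0.176

Converting, Q̇_C = 3.980 hp = 2968 W, so COP_actual = Q̇_C/Ẇ = 2968/805.0 = 3.687.
In absolute terms T_C = 296.05 K and T_H = 310.15 K, so ΔT = 14.10 K.
COP_Carnot = T_C/ΔT = 296.05/14.10 = 21.00.
η_II = COP_actual/COP_Carnot = 3.687/21.00 = 0.1756.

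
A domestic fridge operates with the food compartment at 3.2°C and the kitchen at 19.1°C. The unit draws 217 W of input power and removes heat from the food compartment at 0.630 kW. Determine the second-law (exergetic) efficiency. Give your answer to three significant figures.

Converting, Q̇_C = 0.6300 kW = 630.0 W, so COP_actual = Q̇_C/Ẇ = 630.0/217.0 = 2.903.
In absolute terms T_C = 276.35 K and T_H = 292.25 K, so ΔT = 15.90 K.
COP_Carnot = T_C/ΔT = 276.35/15.90 = 17.38.
η_II = COP_actual/COP_Carnot = 2.903/17.38 = 0.1670.

0.167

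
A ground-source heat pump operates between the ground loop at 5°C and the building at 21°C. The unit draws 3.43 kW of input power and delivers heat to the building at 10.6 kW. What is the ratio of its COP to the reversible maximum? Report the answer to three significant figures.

COP_actual = Q̇_H/Ẇ = 10.60/3.430 = 3.090.
In absolute terms T_C = 278.15 K and T_H = 294.15 K, so ΔT = 16.00 K.
COP_Carnot = T_H/ΔT = 294.15/16.00 = 18.38.
η_II = COP_actual/COP_Carnot = 3.090/18.38 = 0.1681.

0.168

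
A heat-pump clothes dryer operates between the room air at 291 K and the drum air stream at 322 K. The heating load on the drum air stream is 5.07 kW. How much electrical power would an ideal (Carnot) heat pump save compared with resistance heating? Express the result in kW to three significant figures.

The reservoir spacing is ΔT = 322 − 291 = 31.00 K.
COP_Carnot = T_H/ΔT = 322.00/31.00 = 10.39.
Resistance heating needs Ẇ_res = Q̇_H = 5.070 kW; the reversible heat pump needs only Ẇ_hp = Q̇_H/COP = 0.4881 kW.
Saving = 5.070 − 0.4881 = 4.582 kW.

4.58 kW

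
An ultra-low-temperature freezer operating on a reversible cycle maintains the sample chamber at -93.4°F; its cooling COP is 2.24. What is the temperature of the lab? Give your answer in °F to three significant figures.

COP_R = T_C/(T_H − T_C) gives T_H − T_C = T_C/COP.
With T_C = 203.48 K, T_H = 203.48 × (1 + 1/2.24) = 294.32 K.
Converting, 294.32 K = 70.11°F.

70.1 °F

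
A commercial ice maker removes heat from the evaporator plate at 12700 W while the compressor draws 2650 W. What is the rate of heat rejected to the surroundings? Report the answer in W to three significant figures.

For a cyclic device the first law requires Q̇_H = Q̇_C + Ẇ.
Q̇_H = Q̇_C + Ẇ = 15350 W.

15400 W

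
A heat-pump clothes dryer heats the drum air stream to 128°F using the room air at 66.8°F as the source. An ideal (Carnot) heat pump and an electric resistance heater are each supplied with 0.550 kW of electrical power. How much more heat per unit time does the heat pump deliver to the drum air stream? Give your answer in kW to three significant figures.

In absolute terms T_C = 292.48 K and T_H = 326.48 K, so ΔT = 34.00 K.
COP_Carnot = T_H/ΔT = 326.48/34.00 = 9.602.
The heat pump delivers Q̇_H = COP × Ẇ = 5.281 kW; the resistance heater delivers Ẇ = 0.5500 kW.
Extra = (COP − 1)·Ẇ = 4.731 kW.

4.73 kW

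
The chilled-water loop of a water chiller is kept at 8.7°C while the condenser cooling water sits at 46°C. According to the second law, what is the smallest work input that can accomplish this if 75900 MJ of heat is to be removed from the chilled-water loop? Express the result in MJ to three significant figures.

In absolute terms T_C = 281.85 K and T_H = 319.15 K, so ΔT = 37.30 K.
The reversible limit is COP_R = T_C/ΔT = 7.556, so W_min = Q_C/COP = Q_C·ΔT/T_C.
W_min = 75900 × 37.30/281.85 = 10040 MJ.

10000 MJ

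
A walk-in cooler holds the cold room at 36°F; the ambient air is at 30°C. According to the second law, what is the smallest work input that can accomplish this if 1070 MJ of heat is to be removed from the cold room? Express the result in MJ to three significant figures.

In absolute terms T_C = 275.37 K and T_H = 303.15 K, so ΔT = 27.78 K.
The reversible limit is COP_R = T_C/ΔT = 9.913, so W_min = Q_C/COP = Q_C·ΔT/T_C.
W_min = 1070 × 27.78/275.37 = 107.9 MJ.

108 MJ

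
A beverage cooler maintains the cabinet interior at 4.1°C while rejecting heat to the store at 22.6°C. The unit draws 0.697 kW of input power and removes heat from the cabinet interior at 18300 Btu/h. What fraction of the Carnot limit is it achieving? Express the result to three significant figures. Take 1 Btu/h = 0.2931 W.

Converting, Q̇_C = 18300 Btu/h = 5.364 kW, so COP_actual = Q̇_C/Ẇ = 5.364/0.6970 = 7.695.
In absolute terms T_C = 277.25 K and T_H = 295.75 K, so ΔT = 18.50 K.
COP_Carnot = T_C/ΔT = 277.25/18.50 = 14.99.
η_II = COP_actual/COP_Carnot = 7.695/14.99 = 0.5135.

0.513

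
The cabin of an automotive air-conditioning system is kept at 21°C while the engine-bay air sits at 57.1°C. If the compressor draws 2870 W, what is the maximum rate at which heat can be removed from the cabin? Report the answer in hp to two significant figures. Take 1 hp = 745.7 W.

In absolute terms T_C = 294.15 K and T_H = 330.25 K, so ΔT = 36.10 K.
COP_Carnot = T_C/ΔT = 294.15/36.10 = 8.148.
Q̇_max = COP_Carnot × Ẇ = 8.148 × 2870 W = 23390 W = 31.36 hp.

31 hp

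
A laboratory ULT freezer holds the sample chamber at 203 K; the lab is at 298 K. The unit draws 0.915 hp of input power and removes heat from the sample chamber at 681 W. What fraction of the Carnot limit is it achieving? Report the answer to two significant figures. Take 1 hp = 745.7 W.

0.47

Converting, Q̇_C = 681.0 W = 0.9132 hp, so COP_actual = Q̇_C/Ẇ = 0.9132/0.9150 = 0.9981.
The reservoir spacing is ΔT = 298 − 203 = 95.00 K.
COP_Carnot = T_C/ΔT = 203.00/95.00 = 2.137.
η_II = COP_actual/COP_Carnot = 0.9981/2.137 = 0.4671.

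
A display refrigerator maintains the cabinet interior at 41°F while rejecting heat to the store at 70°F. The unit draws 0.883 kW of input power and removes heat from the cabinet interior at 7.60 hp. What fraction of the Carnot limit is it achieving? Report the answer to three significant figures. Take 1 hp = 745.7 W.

Converting, Q̇_C = 7.600 hp = 5.667 kW, so COP_actual = Q̇_C/Ẇ = 5.667/0.8830 = 6.418.
In absolute terms T_C = 278.15 K and T_H = 294.26 K, so ΔT = 16.11 K.
COP_Carnot = T_C/ΔT = 278.15/16.11 = 17.26.
η_II = COP_actual/COP_Carnot = 6.418/17.26 = 0.3718.

0.372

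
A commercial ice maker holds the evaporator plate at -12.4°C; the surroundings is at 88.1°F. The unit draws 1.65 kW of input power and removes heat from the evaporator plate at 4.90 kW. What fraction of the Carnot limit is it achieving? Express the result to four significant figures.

COP_actual = Q̇_C/Ẇ = 4.900/1.650 = 2.970.
In absolute terms T_C = 260.75 K and T_H = 304.32 K, so ΔT = 43.57 K.
COP_Carnot = T_C/ΔT = 260.75/43.57 = 5.985.
η_II = COP_actual/COP_Carnot = 2.970/5.985 = 0.4962.

0.4962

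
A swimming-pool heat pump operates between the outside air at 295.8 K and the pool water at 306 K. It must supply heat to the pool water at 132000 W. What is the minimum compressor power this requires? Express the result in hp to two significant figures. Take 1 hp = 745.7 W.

The reservoir spacing is ΔT = 306 − 295.8 = 10.20 K.
COP_Carnot = T_H/ΔT = 306.00/10.20 = 30.00.
Ẇ_min = Q̇/COP_Carnot = 132000/30.00 = 4400 W = 5.900 hp.

5.9 hp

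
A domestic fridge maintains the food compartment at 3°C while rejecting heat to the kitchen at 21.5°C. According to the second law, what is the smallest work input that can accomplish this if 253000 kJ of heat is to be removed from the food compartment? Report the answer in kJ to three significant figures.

16900 kJ

In absolute terms T_C = 276.15 K and T_H = 294.65 K, so ΔT = 18.50 K.
The reversible limit is COP_R = T_C/ΔT = 14.93, so W_min = Q_C/COP = Q_C·ΔT/T_C.
W_min = 253000 × 18.50/276.15 = 16950 kJ.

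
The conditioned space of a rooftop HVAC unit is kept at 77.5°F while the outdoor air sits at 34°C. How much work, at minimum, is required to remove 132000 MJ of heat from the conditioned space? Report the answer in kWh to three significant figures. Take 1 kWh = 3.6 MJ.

1070 kWh

In absolute terms T_C = 298.43 K and T_H = 307.15 K, so ΔT = 8.722 K.
The reversible limit is COP_R = T_C/ΔT = 34.21, so W_min = Q_C/COP = Q_C·ΔT/T_C.
W_min = 132000 × 8.722/298.43 = 3858 MJ = 1072 kWh.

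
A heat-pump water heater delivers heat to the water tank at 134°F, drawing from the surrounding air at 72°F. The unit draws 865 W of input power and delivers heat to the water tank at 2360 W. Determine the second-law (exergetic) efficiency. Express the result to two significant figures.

0.28

COP_actual = Q̇_H/Ẇ = 2360/865.0 = 2.728.
In absolute terms T_C = 295.37 K and T_H = 329.82 K, so ΔT = 34.44 K.
COP_Carnot = T_H/ΔT = 329.82/34.44 = 9.575.
η_II = COP_actual/COP_Carnot = 2.728/9.575 = 0.2849.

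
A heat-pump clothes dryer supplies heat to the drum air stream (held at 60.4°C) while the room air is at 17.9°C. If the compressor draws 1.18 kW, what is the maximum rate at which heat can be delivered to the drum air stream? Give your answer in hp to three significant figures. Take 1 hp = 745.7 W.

12.4 hp

In absolute terms T_C = 291.05 K and T_H = 333.55 K, so ΔT = 42.50 K.
COP_Carnot = T_H/ΔT = 333.55/42.50 = 7.848.
Q̇_max = COP_Carnot × Ẇ = 7.848 × 1.180 kW = 9.261 kW = 12.42 hp.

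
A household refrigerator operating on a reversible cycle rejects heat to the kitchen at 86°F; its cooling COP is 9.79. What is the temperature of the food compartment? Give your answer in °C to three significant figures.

For a Carnot refrigerator COP_R = T_C/(T_H − T_C), so T_C = COP·T_H/(1 + COP).
With T_H = 303.15 K, T_C = 9.79 × 303.15/10.79 = 275.05 K.
Converting, 275.05 K = 1.90°C.

1.90 °C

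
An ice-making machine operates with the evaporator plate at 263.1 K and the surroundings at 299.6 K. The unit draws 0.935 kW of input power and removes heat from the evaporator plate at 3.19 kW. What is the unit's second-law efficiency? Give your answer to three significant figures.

COP_actual = Q̇_C/Ẇ = 3.190/0.9350 = 3.412.
The reservoir spacing is ΔT = 299.6 − 263.1 = 36.50 K.
COP_Carnot = T_C/ΔT = 263.10/36.50 = 7.208.
η_II = COP_actual/COP_Carnot = 3.412/7.208 = 0.4733.

0.473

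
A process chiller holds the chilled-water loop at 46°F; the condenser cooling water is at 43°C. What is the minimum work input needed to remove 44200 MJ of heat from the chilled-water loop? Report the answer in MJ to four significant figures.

5542 MJ

In absolute terms T_C = 280.93 K and T_H = 316.15 K, so ΔT = 35.22 K.
The reversible limit is COP_R = T_C/ΔT = 7.976, so W_min = Q_C/COP = Q_C·ΔT/T_C.
W_min = 44200 × 35.22/280.93 = 5542 MJ.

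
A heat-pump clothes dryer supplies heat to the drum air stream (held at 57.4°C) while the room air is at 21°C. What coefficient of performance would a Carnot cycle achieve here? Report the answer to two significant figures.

9.1

In absolute terms T_C = 294.15 K and T_H = 330.55 K, so ΔT = 36.40 K.
For a reversible cycle, COP_Carnot = T_H/ΔT = 330.55/36.40 = 9.081.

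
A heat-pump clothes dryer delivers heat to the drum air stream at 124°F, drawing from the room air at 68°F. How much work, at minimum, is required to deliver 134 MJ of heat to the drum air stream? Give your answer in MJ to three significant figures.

12.9 MJ

In absolute terms T_C = 293.15 K and T_H = 324.26 K, so ΔT = 31.11 K.
The reversible limit is COP_HP = T_H/ΔT = 10.42, so W_min = Q_H/COP = Q_H·ΔT/T_H.
W_min = 134.0 × 31.11/324.26 = 12.86 MJ.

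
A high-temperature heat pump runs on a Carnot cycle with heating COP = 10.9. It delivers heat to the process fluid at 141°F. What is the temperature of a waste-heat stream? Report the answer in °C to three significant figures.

COP_HP = T_H/(T_H − T_C) gives T_H − T_C = T_H/COP.
With T_H = 333.71 K, T_C = 333.71 × (1 − 1/10.9) = 303.09 K.
Converting, 303.09 K = 29.94°C.

29.9 °C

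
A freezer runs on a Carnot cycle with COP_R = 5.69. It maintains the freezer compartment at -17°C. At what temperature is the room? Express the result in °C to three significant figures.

28.0 °C

COP_R = T_C/(T_H − T_C) gives T_H − T_C = T_C/COP.
With T_C = 256.15 K, T_H = 256.15 × (1 + 1/5.69) = 301.17 K.
Converting, 301.17 K = 28.02°C.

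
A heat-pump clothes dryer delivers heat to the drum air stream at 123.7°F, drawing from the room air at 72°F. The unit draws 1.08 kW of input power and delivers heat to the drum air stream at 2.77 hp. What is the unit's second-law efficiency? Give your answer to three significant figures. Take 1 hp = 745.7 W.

0.169

Converting, Q̇_H = 2.770 hp = 2.066 kW, so COP_actual = Q̇_H/Ẇ = 2.066/1.080 = 1.913.
In absolute terms T_C = 295.37 K and T_H = 324.09 K, so ΔT = 28.72 K.
COP_Carnot = T_H/ΔT = 324.09/28.72 = 11.28.
η_II = COP_actual/COP_Carnot = 1.913/11.28 = 0.1695.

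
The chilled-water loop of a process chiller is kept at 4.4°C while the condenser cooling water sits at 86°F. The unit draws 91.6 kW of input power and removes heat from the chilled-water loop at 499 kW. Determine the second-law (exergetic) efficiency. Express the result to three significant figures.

0.502

COP_actual = Q̇_C/Ẇ = 499.0/91.60 = 5.448.
In absolute terms T_C = 277.55 K and T_H = 303.15 K, so ΔT = 25.60 K.
COP_Carnot = T_C/ΔT = 277.55/25.60 = 10.84.
η_II = COP_actual/COP_Carnot = 5.448/10.84 = 0.5025.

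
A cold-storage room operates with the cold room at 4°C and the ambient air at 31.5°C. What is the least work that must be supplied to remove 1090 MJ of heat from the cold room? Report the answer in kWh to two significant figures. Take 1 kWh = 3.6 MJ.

In absolute terms T_C = 277.15 K and T_H = 304.65 K, so ΔT = 27.50 K.
The reversible limit is COP_R = T_C/ΔT = 10.08, so W_min = Q_C/COP = Q_C·ΔT/T_C.
W_min = 1090 × 27.50/277.15 = 108.2 MJ = 30.04 kWh.

30 kWh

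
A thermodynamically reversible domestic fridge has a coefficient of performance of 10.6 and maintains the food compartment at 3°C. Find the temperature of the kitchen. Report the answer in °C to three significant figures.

COP_R = T_C/(T_H − T_C) gives T_H − T_C = T_C/COP.
With T_C = 276.15 K, T_H = 276.15 × (1 + 1/10.6) = 302.20 K.
Converting, 302.20 K = 29.05°C.

29.1 °C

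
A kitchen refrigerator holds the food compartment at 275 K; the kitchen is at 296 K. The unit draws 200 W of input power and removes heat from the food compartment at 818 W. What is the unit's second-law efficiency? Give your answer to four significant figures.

0.3123

COP_actual = Q̇_C/Ẇ = 818.0/200.0 = 4.090.
The reservoir spacing is ΔT = 296 − 275 = 21.00 K.
COP_Carnot = T_C/ΔT = 275.00/21.00 = 13.10.
η_II = COP_actual/COP_Carnot = 4.090/13.10 = 0.3123.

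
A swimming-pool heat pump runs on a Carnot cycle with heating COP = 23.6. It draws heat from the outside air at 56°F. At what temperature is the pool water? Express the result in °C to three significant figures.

26.0 °C

COP_HP = T_H/(T_H − T_C) rearranges to T_H = COP·T_C/(COP − 1).
With T_C = 286.48 K, T_H = 23.6 × 286.48/22.60 = 299.16 K.
Converting, 299.16 K = 26.01°C.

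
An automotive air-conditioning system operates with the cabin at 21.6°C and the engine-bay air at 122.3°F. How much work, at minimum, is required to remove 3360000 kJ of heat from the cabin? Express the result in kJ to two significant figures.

In absolute terms T_C = 294.75 K and T_H = 323.32 K, so ΔT = 28.57 K.
The reversible limit is COP_R = T_C/ΔT = 10.32, so W_min = Q_C/COP = Q_C·ΔT/T_C.
W_min = 3360000 × 28.57/294.75 = 325600 kJ.

330000 kJ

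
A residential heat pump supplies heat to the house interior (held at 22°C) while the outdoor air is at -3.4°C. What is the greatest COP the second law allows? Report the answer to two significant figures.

In absolute terms T_C = 269.75 K and T_H = 295.15 K, so ΔT = 25.40 K.
For a reversible cycle, COP_Carnot = T_H/ΔT = 295.15/25.40 = 11.62.

12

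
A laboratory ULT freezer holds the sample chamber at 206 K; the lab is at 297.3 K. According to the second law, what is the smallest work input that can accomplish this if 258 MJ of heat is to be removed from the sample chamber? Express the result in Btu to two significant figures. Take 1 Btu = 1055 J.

The reservoir spacing is ΔT = 297.3 − 206 = 91.30 K.
The reversible limit is COP_R = T_C/ΔT = 2.256, so W_min = Q_C/COP = Q_C·ΔT/T_C.
W_min = 258.0 × 91.30/206.00 = 114.3 MJ = 108400 Btu.

110000 Btu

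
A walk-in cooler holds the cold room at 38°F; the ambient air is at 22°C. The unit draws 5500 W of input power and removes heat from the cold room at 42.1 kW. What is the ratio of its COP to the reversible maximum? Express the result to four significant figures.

Converting, Q̇_C = 42.10 kW = 42100 W, so COP_actual = Q̇_C/Ẇ = 42100/5500 = 7.655.
In absolute terms T_C = 276.48 K and T_H = 295.15 K, so ΔT = 18.67 K.
COP_Carnot = T_C/ΔT = 276.48/18.67 = 14.81.
η_II = COP_actual/COP_Carnot = 7.655/14.81 = 0.5168.

0.5168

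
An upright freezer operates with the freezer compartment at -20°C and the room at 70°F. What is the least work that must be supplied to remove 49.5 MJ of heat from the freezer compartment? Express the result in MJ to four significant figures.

8.039 MJ

In absolute terms T_C = 253.15 K and T_H = 294.26 K, so ΔT = 41.11 K.
The reversible limit is COP_R = T_C/ΔT = 6.158, so W_min = Q_C/COP = Q_C·ΔT/T_C.
W_min = 49.50 × 41.11/253.15 = 8.039 MJ.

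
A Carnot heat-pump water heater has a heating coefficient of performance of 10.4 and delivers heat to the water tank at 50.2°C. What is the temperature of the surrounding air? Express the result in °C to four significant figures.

COP_HP = T_H/(T_H − T_C) gives T_H − T_C = T_H/COP.
With T_H = 323.35 K, T_C = 323.35 × (1 − 1/10.4) = 292.26 K.
Converting, 292.26 K = 19.11°C.

19.11 °C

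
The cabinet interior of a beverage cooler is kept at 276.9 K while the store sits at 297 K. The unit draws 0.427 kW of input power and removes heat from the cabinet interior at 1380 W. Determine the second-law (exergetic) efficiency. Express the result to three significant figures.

0.235

Converting, Q̇_C = 1380 W = 1.380 kW, so COP_actual = Q̇_C/Ẇ = 1.380/0.4270 = 3.232.
The reservoir spacing is ΔT = 297 − 276.9 = 20.10 K.
COP_Carnot = T_C/ΔT = 276.90/20.10 = 13.78.
η_II = COP_actual/COP_Carnot = 3.232/13.78 = 0.2346.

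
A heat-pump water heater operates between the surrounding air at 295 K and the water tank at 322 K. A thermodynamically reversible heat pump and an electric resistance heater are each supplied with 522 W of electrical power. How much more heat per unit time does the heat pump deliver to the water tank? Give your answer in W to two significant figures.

The reservoir spacing is ΔT = 322 − 295 = 27.00 K.
COP_Carnot = T_H/ΔT = 322.00/27.00 = 11.93.
The heat pump delivers Q̇_H = COP × Ẇ = 6225 W; the resistance heater delivers Ẇ = 522.0 W.
Extra = (COP − 1)·Ẇ = 5703 W.

5700 W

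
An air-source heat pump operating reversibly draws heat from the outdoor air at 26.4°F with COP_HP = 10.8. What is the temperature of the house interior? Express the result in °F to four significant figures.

76.00 °F

COP_HP = T_H/(T_H − T_C) rearranges to T_H = COP·T_C/(COP − 1).
With T_C = 270.04 K, T_H = 10.8 × 270.04/9.800 = 297.59 K.
Converting, 297.59 K = 76.00°F.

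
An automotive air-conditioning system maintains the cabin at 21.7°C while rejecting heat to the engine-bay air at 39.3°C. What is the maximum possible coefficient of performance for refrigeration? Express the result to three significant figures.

In absolute terms T_C = 294.85 K and T_H = 312.45 K, so ΔT = 17.60 K.
For a reversible cycle, COP_Carnot = T_C/ΔT = 294.85/17.60 = 16.75.

16.8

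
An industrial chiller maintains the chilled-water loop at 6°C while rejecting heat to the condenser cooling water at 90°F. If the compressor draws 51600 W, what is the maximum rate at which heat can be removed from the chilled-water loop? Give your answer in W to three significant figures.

549000 W

In absolute terms T_C = 279.15 K and T_H = 305.37 K, so ΔT = 26.22 K.
COP_Carnot = T_C/ΔT = 279.15/26.22 = 10.65.
Q̇_max = COP_Carnot × Ẇ = 10.65 × 51600 W = 549300 W.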